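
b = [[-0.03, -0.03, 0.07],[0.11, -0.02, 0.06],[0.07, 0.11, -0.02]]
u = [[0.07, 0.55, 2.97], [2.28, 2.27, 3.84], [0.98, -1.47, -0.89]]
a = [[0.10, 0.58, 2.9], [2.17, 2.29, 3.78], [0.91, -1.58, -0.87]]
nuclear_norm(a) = 8.70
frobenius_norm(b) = 0.20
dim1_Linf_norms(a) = [2.9, 3.78, 1.58]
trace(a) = 1.52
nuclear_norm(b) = 0.32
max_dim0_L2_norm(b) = 0.13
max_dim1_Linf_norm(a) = 3.78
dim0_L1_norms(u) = [3.33, 4.29, 7.7]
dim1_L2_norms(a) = [2.96, 4.92, 2.02]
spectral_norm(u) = 5.77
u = a + b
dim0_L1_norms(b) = [0.21, 0.16, 0.15]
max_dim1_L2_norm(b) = 0.13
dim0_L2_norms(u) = [2.48, 2.76, 4.94]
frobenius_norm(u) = 6.18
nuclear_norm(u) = 8.84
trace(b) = -0.07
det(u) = -13.12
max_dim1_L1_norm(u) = 8.39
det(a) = -12.50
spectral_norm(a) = 5.70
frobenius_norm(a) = 6.09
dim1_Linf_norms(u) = [2.97, 3.84, 1.47]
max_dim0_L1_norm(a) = 7.55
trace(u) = 1.45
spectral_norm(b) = 0.15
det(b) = 0.00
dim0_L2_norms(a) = [2.36, 2.84, 4.84]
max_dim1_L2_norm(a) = 4.92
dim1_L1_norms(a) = [3.58, 8.24, 3.36]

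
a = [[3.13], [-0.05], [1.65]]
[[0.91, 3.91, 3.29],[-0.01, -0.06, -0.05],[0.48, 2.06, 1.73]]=a@ [[0.29, 1.25, 1.05]]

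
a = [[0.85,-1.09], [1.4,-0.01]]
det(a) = 1.518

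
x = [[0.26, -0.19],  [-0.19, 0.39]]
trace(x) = 0.65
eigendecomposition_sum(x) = [[0.08, 0.06], [0.06, 0.04]] + [[0.18, -0.25], [-0.25, 0.35]]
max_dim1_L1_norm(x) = 0.58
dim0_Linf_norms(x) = [0.26, 0.39]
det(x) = 0.07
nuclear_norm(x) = 0.65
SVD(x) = [[-0.58, 0.81],[0.81, 0.58]] @ diag([0.5258108562802319, 0.12418914371976798]) @ [[-0.58, 0.81],[0.81, 0.58]]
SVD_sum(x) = [[0.18, -0.25], [-0.25, 0.35]] + [[0.08, 0.06], [0.06, 0.04]]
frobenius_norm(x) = 0.54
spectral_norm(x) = 0.53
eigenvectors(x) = [[-0.81, 0.58], [-0.58, -0.81]]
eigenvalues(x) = [0.12, 0.53]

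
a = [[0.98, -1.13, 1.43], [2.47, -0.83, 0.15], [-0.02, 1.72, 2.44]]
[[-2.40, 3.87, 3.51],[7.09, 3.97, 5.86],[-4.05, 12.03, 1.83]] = a@[[3.61, 2.27, 2.3], [1.69, 2.54, -0.07], [-2.82, 3.16, 0.82]]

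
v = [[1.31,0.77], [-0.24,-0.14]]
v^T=[[1.31, -0.24], [0.77, -0.14]]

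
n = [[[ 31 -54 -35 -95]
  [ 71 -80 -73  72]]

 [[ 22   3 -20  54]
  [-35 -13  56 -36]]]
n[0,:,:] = [[31, -54, -35, -95], [71, -80, -73, 72]]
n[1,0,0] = 22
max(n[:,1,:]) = 72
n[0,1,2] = -73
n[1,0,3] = 54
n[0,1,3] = 72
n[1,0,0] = 22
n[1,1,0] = -35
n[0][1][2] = -73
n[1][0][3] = 54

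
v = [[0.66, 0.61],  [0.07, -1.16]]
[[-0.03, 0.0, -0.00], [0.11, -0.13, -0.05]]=v @ [[0.04, -0.10, -0.04], [-0.09, 0.11, 0.04]]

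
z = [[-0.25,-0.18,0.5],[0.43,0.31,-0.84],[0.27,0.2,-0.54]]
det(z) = 0.000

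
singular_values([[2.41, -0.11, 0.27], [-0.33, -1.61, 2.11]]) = [2.67, 2.43]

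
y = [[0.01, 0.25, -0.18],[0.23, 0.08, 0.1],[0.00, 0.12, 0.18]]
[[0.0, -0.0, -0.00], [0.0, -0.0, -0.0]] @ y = [[0.00, 0.0, 0.00], [0.0, 0.00, 0.00]]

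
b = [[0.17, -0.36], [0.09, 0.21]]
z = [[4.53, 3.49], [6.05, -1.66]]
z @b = [[1.08, -0.9],[0.88, -2.53]]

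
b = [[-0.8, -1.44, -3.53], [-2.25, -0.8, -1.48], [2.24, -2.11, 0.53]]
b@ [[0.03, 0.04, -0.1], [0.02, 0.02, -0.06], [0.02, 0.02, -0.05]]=[[-0.12,-0.13,0.34], [-0.11,-0.14,0.35], [0.04,0.06,-0.12]]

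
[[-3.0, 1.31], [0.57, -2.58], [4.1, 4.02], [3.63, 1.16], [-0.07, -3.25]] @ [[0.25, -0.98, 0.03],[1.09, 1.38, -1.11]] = [[0.68, 4.75, -1.54], [-2.67, -4.12, 2.88], [5.41, 1.53, -4.34], [2.17, -1.96, -1.18], [-3.56, -4.42, 3.61]]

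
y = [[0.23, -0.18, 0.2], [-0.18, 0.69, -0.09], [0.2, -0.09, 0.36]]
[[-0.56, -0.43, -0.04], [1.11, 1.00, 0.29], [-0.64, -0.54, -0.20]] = y @ [[-0.24, 0.41, 1.26], [1.38, 1.37, 0.60], [-1.3, -1.39, -1.10]]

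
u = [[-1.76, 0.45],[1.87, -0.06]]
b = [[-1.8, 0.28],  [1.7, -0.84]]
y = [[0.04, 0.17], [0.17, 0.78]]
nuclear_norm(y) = 0.82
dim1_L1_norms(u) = [2.21, 1.93]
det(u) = -0.74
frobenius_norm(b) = 2.63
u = y + b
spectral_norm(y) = 0.82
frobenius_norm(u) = 2.61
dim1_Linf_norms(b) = [1.8, 1.7]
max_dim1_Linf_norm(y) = 0.78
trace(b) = -2.64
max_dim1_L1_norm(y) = 0.95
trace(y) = 0.82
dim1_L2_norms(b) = [1.82, 1.9]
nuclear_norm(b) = 3.00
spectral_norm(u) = 2.59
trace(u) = -1.82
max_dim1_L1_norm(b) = 2.54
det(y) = 0.00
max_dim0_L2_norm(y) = 0.8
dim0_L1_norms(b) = [3.5, 1.12]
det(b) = 1.04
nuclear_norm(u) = 2.88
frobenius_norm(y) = 0.82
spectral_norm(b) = 2.60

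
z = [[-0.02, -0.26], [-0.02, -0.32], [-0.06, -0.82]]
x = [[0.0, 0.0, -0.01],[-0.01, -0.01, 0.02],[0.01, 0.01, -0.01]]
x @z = [[0.00,  0.01], [-0.00,  -0.01], [0.0,  0.00]]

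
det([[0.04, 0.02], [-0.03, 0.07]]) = 0.003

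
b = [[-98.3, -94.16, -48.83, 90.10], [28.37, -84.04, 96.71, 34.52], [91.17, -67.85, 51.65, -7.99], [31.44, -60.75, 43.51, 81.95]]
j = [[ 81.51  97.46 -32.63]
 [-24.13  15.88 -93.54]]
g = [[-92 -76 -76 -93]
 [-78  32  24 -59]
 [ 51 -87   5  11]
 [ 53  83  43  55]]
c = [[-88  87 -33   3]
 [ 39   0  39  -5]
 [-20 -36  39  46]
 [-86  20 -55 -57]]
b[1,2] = 96.71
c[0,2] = -33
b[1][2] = 96.71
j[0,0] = 81.51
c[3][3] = -57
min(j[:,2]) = -93.54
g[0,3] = -93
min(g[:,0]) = -92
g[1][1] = 32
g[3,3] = 55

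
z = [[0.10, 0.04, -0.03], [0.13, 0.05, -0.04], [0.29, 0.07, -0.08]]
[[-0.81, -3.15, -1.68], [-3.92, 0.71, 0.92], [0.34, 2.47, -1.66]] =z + [[-0.91, -3.19, -1.65],[-4.05, 0.66, 0.96],[0.05, 2.4, -1.58]]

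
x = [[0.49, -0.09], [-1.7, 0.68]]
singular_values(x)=[1.9, 0.1]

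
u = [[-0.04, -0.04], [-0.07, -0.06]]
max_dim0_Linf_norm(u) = 0.07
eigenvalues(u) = [0.0, -0.1]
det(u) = -0.00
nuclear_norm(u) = 0.11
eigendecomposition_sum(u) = [[0.00, -0.00], [-0.0, 0.00]] + [[-0.04, -0.04], [-0.07, -0.06]]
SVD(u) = [[-0.52, -0.85], [-0.85, 0.52]] @ diag([0.10810323198204749, 0.0037001668929420037]) @ [[0.75, 0.67], [-0.67, 0.75]]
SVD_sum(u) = [[-0.04, -0.04], [-0.07, -0.06]] + [[0.0,-0.00], [-0.00,0.00]]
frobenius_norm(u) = 0.11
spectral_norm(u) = 0.11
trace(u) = -0.10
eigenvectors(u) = [[0.67,0.53], [-0.74,0.85]]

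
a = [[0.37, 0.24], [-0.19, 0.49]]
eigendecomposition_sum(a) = [[(0.18+0.17j), 0.12-0.25j], [-0.09+0.20j, 0.25+0.04j]] + [[(0.18-0.17j), (0.12+0.25j)],[(-0.09-0.2j), 0.24-0.04j]]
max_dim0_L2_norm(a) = 0.55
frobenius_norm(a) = 0.69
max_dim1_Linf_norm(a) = 0.49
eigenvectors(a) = [[0.75+0.00j, (0.75-0j)], [0.19+0.64j, 0.19-0.64j]]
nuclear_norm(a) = 0.96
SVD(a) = [[0.42, 0.91], [0.91, -0.42]] @ diag([0.5457546151624547, 0.41575461516245477]) @ [[-0.03, 1.0], [1.0, 0.03]]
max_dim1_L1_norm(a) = 0.68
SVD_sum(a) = [[-0.01, 0.23], [-0.02, 0.50]] + [[0.38, 0.01], [-0.17, -0.01]]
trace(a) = 0.86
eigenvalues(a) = [(0.43+0.2j), (0.43-0.2j)]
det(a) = 0.23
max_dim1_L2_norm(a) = 0.53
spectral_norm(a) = 0.55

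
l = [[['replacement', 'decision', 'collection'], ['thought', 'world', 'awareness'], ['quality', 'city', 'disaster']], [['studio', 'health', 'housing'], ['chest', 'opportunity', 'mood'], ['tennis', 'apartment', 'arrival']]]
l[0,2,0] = 'quality'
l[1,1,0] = 'chest'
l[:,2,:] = [['quality', 'city', 'disaster'], ['tennis', 'apartment', 'arrival']]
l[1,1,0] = 'chest'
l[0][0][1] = 'decision'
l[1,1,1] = 'opportunity'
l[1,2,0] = 'tennis'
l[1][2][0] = 'tennis'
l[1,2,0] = 'tennis'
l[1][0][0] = 'studio'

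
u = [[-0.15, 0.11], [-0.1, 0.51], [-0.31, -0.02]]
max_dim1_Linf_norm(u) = 0.51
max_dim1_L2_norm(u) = 0.52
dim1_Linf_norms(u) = [0.15, 0.51, 0.31]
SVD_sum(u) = [[-0.05, 0.15],[-0.18, 0.48],[-0.03, 0.08]] + [[-0.10, -0.04], [0.08, 0.03], [-0.28, -0.10]]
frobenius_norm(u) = 0.63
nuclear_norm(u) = 0.87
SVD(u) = [[-0.29, 0.32], [-0.94, -0.25], [-0.16, 0.91]] @ diag([0.543286765647663, 0.3256370529778536]) @ [[0.35,-0.94], [-0.94,-0.35]]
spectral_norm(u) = 0.54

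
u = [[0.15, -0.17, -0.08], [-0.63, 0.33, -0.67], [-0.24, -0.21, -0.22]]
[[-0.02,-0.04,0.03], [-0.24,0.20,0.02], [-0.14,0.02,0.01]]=u@ [[0.22, -0.13, 0.1], [0.17, 0.14, -0.03], [0.24, -0.10, -0.14]]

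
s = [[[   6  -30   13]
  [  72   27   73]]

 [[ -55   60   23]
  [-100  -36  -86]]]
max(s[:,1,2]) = 73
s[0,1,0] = 72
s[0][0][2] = 13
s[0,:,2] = [13, 73]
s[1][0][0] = -55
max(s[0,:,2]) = 73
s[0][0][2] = 13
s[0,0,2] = 13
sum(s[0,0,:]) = -11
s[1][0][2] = 23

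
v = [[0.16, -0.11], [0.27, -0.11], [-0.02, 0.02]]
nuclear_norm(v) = 0.39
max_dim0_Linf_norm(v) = 0.27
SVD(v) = [[-0.55, 0.8], [-0.83, -0.55], [0.08, -0.26]] @ diag([0.34958547945093055, 0.03591646637773513]) @ [[-0.9,0.44], [-0.44,-0.90]]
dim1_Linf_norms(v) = [0.16, 0.27, 0.02]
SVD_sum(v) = [[0.17,-0.08], [0.26,-0.13], [-0.02,0.01]] + [[-0.01, -0.03], [0.01, 0.02], [0.0, 0.01]]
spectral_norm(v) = 0.35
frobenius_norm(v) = 0.35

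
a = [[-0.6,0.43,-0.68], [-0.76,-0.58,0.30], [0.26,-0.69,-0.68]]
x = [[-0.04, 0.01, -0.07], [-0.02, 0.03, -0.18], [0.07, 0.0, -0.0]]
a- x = [[-0.56,0.42,-0.61], [-0.74,-0.61,0.48], [0.19,-0.69,-0.68]]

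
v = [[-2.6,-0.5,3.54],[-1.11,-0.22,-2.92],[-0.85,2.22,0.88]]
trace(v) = -1.94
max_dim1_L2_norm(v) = 4.42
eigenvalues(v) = [(-2.85+0j), (0.46+3.07j), (0.46-3.07j)]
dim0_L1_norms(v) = [4.56, 2.94, 7.34]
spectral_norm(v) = 4.97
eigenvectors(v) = [[(-0.93+0j), (0.39+0.28j), 0.39-0.28j], [(-0.38+0j), -0.66+0.00j, -0.66-0.00j], [0.01+0.00j, 0.00+0.58j, -0.58j]]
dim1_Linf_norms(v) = [3.54, 2.92, 2.22]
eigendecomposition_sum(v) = [[-2.28-0.00j, -1.36+0.00j, 1.10+0.00j],[-0.93-0.00j, -0.55+0.00j, (0.45+0j)],[0.03+0.00j, 0.02-0.00j, -0.02-0.00j]] + [[-0.16+0.34j, (0.43-0.81j), (1.22+0.42j)], [-0.09-0.50j, (0.17+1.24j), (-1.68+0.5j)], [-0.44+0.08j, 1.10-0.15j, 0.45+1.49j]] + [[-0.16-0.34j, 0.43+0.81j, (1.22-0.42j)], [-0.09+0.50j, (0.17-1.24j), (-1.68-0.5j)], [-0.44-0.08j, (1.1+0.15j), 0.45-1.49j]]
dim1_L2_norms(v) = [4.42, 3.13, 2.53]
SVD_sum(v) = [[-1.64,  0.19,  3.91], [0.88,  -0.1,  -2.09], [-0.48,  0.06,  1.14]] + [[-0.95,-0.01,-0.4],[-1.99,-0.01,-0.84],[-0.39,-0.0,-0.17]] + [[-0.01,-0.69,0.03], [-0.00,-0.1,0.0], [0.03,2.17,-0.10]]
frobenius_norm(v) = 5.98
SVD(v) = [[-0.85, -0.42, -0.30], [0.46, -0.89, -0.04], [-0.25, -0.18, 0.95]] @ diag([4.969736752204791, 2.4268949736066623, 2.27721263848322]) @ [[0.39, -0.05, -0.92], [0.92, 0.01, 0.39], [0.01, 1.00, -0.04]]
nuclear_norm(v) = 9.67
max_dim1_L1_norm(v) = 6.64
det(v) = -27.47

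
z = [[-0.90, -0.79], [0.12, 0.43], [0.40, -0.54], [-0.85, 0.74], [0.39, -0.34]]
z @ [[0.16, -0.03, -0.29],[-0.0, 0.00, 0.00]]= [[-0.14, 0.03, 0.26], [0.02, -0.0, -0.03], [0.06, -0.01, -0.12], [-0.14, 0.03, 0.25], [0.06, -0.01, -0.11]]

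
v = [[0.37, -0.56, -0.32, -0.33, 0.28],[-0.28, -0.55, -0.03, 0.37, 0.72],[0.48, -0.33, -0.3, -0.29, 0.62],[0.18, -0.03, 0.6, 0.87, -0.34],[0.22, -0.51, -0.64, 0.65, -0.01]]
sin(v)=[[0.42, -0.60, -0.34, -0.25, 0.28], [-0.28, -0.58, -0.16, 0.34, 0.75], [0.51, -0.39, -0.34, -0.26, 0.71], [0.09, 0.04, 0.63, 0.87, -0.38], [0.21, -0.52, -0.76, 0.69, -0.09]]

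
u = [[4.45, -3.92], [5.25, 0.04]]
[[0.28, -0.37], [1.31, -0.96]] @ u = [[-0.70, -1.11], [0.79, -5.17]]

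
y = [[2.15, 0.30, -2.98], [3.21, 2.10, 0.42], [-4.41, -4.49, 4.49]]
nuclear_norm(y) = 13.08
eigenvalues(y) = [(7.86+0j), (0.44+2.06j), (0.44-2.06j)]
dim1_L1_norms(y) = [5.43, 5.73, 13.39]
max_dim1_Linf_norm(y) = 4.49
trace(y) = 8.74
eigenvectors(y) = [[(0.46+0j), (-0.37+0.38j), -0.37-0.38j], [(0.19+0j), (0.69+0j), (0.69-0j)], [-0.87+0.00j, 0.12+0.48j, (0.12-0.48j)]]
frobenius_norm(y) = 9.39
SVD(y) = [[-0.36, 0.54, 0.76], [-0.33, -0.84, 0.44], [0.87, -0.10, 0.48]] @ diag([8.837339445183035, 2.8775806397245, 1.3684521155286147]) @ [[-0.64, -0.53, 0.55], [-0.38, -0.4, -0.83], [0.67, -0.74, 0.06]]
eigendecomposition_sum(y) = [[2.82-0.00j, 1.91+0.00j, -2.26-0.00j], [(1.19-0j), 0.80+0.00j, -0.95-0.00j], [-5.28+0.00j, (-3.58+0j), 4.23+0.00j]] + [[-0.34+0.76j, (-0.8-0.09j), -0.36+0.39j],[(1.01-0.38j), (0.65+0.83j), (0.69-0.02j)],[0.44+0.63j, (-0.46+0.59j), (0.13+0.47j)]] + [[(-0.34-0.76j), -0.80+0.09j, (-0.36-0.39j)], [1.01+0.38j, (0.65-0.83j), (0.69+0.02j)], [0.44-0.63j, (-0.46-0.59j), (0.13-0.47j)]]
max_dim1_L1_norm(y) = 13.39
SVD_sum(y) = [[2.05, 1.7, -1.74], [1.9, 1.58, -1.62], [-4.96, -4.11, 4.22]] + [[-0.59, -0.62, -1.30], [0.91, 0.96, 2.01], [0.11, 0.11, 0.24]] + [[0.69, -0.78, 0.06], [0.40, -0.44, 0.03], [0.44, -0.49, 0.04]]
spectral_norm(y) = 8.84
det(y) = 34.80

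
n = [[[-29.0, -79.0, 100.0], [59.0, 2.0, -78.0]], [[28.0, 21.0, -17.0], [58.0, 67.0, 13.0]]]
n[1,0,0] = 28.0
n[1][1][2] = 13.0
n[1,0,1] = 21.0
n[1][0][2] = -17.0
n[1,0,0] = 28.0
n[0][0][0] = -29.0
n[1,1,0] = 58.0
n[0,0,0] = -29.0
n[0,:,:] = [[-29.0, -79.0, 100.0], [59.0, 2.0, -78.0]]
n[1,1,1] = 67.0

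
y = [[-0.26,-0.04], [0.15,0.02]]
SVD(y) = [[-0.87, 0.5],  [0.5, 0.87]] @ diag([0.30346836821505285, 0.0026361890852264406]) @ [[0.99,0.15], [0.15,-0.99]]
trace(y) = -0.24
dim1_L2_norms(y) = [0.26, 0.15]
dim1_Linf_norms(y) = [0.26, 0.15]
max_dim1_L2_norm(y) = 0.26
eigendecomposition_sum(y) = [[-0.26,-0.04], [0.15,0.02]] + [[0.00,0.00], [-0.00,-0.0]]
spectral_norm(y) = 0.30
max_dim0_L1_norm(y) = 0.41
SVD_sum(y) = [[-0.26, -0.04], [0.15, 0.02]] + [[0.0, -0.00], [0.00, -0.00]]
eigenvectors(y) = [[-0.86, 0.15], [0.5, -0.99]]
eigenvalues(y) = [-0.24, -0.0]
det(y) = 0.00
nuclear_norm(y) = 0.31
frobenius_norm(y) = 0.30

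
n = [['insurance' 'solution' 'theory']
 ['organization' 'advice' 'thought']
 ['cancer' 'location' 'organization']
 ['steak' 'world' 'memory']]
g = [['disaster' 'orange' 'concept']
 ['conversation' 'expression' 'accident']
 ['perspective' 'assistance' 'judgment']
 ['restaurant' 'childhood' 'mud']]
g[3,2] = 'mud'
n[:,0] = ['insurance', 'organization', 'cancer', 'steak']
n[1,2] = 'thought'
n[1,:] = ['organization', 'advice', 'thought']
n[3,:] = ['steak', 'world', 'memory']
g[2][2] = 'judgment'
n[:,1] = ['solution', 'advice', 'location', 'world']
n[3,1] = 'world'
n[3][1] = 'world'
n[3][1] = 'world'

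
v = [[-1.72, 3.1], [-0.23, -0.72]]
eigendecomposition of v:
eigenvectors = [[0.96+0.00j, (0.96-0j)], [0.16+0.21j, 0.16-0.21j]]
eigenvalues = [(-1.22+0.68j), (-1.22-0.68j)]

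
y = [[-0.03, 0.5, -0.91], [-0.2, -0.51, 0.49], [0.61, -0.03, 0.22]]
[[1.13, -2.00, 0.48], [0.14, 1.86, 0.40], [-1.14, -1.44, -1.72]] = y @ [[-1.12, -3.13, -2.59], [-2.11, -0.45, -0.43], [-2.36, 2.05, -0.68]]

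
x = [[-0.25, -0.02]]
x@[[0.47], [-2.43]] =[[-0.07]]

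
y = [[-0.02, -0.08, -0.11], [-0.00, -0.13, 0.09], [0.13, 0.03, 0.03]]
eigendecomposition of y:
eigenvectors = [[-0.69+0.00j, (-0.69-0j), (0.26+0j)], [0.22+0.20j, (0.22-0.2j), (0.91+0j)], [0.09+0.65j, (0.09-0.65j), (-0.32+0j)]]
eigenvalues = [(0.02+0.13j), (0.02-0.13j), (-0.16+0j)]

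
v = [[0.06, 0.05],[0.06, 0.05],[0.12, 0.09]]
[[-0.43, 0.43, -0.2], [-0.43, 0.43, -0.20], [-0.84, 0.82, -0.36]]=v @ [[-4.92, 3.56, -0.2], [-2.72, 4.33, -3.68]]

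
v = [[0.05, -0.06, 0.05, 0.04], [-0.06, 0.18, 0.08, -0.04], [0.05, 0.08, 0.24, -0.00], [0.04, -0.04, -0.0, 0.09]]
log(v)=[[(-4.76+2.31j), (-1.32+0.98j), (1.08-0.8j), 0.81-0.57j], [-1.32+0.98j, (-2.25+0.42j), (0.75-0.34j), -0.10-0.24j], [1.08-0.80j, 0.75-0.34j, (-1.77+0.28j), -0.13+0.20j], [(0.81-0.57j), -0.10-0.24j, -0.13+0.20j, -2.63+0.14j]]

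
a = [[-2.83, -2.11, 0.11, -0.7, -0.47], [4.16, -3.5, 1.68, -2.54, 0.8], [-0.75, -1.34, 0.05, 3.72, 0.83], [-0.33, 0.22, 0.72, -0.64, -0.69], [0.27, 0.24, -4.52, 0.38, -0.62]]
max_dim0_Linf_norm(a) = 4.52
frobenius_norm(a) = 9.60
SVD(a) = [[-0.07, -0.38, 0.10, 0.91, -0.09], [0.91, 0.16, -0.34, 0.18, 0.06], [-0.24, -0.42, -0.85, -0.08, 0.21], [0.04, -0.09, 0.27, 0.04, 0.96], [-0.34, 0.8, -0.30, 0.36, 0.16]] @ diag([6.6981320290175175, 4.523712313816324, 3.8446462972788846, 3.4358716211461946, 0.5264363926423188]) @ [[0.61, -0.41, 0.46, -0.49, 0.11], [0.51, 0.22, -0.77, -0.29, -0.10], [-0.32, 0.55, 0.24, -0.69, -0.27], [-0.48, -0.69, -0.35, -0.38, -0.17], [0.19, -0.1, 0.14, 0.24, -0.94]]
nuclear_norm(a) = 19.03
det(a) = 210.71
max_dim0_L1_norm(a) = 8.34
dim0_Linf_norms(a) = [4.16, 3.5, 4.52, 3.72, 0.83]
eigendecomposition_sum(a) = [[(-1.26+1.06j),  -0.82-1.05j,  (-0.29+0.68j),  (0.63-1j),  (0.08+0.16j)], [(1.85+2.28j),  (-1.9+1.44j),  1.21+0.53j,  -1.76-1.15j,  0.28-0.15j], [-0.45+1.15j,  -0.92-0.40j,  0.06+0.55j,  (0.05-0.88j),  (0.11+0.07j)], [-0.01-0.37j,  (0.3-0j),  (-0.08-0.15j),  0.09+0.25j,  (-0.04-0.01j)], [(-1.18+0.2j),  (-0.13-0.96j),  (-0.43+0.32j),  0.76-0.39j,  -0.00+0.13j]] + [[(-1.26-1.06j), -0.82+1.05j, -0.29-0.68j, 0.63+1.00j, 0.08-0.16j], [(1.85-2.28j), (-1.9-1.44j), 1.21-0.53j, -1.76+1.15j, (0.28+0.15j)], [(-0.45-1.15j), -0.92+0.40j, 0.06-0.55j, (0.05+0.88j), (0.11-0.07j)], [-0.01+0.37j, (0.3+0j), (-0.08+0.15j), 0.09-0.25j, (-0.04+0.01j)], [-1.18-0.20j, -0.13+0.96j, (-0.43-0.32j), (0.76+0.39j), -0.00-0.13j]] + [[-0.04+0.00j, (-0.01-0j), (0.12-0j), 0.21-0.00j, (-0.01-0j)], [0.05-0.00j, 0.01+0.00j, (-0.14+0j), -0.24+0.00j, (0.01+0j)], [-0.23+0.00j, -0.03-0.00j, (0.66-0j), 1.14-0.00j, (-0.07-0j)], [-0.18+0.00j, (-0.03-0j), (0.53-0j), 0.93-0.00j, (-0.06-0j)], [0.42-0.00j, (0.06+0j), (-1.2+0j), -2.10+0.00j, (0.13+0j)]] + [[-0.13+0.39j, (-0.23-0.02j), 0.28-0.37j, -1.08-0.31j, -0.31-0.30j], [(0.21-0.21j), (0.14+0.08j), (-0.3+0.16j), (0.61+0.53j), (0.11+0.29j)], [0.19-0.44j, 0.27+0.04j, (-0.36+0.41j), 1.23+0.45j, (0.34+0.37j)], [-0.06+0.32j, -0.18+0.01j, 0.18-0.32j, (-0.87-0.12j), (-0.28-0.2j)], [(1.1-0.11j), 0.22+0.58j, (-1.23-0.26j), (0.48+2.99j), (-0.37+1.1j)]] + [[(-0.13-0.39j), -0.23+0.02j, (0.28+0.37j), -1.08+0.31j, (-0.31+0.3j)], [(0.21+0.21j), (0.14-0.08j), -0.30-0.16j, (0.61-0.53j), 0.11-0.29j], [(0.19+0.44j), (0.27-0.04j), -0.36-0.41j, 1.23-0.45j, 0.34-0.37j], [(-0.06-0.32j), (-0.18-0.01j), 0.18+0.32j, (-0.87+0.12j), (-0.28+0.2j)], [(1.1+0.11j), (0.22-0.58j), -1.23+0.26j, (0.48-2.99j), -0.37-1.10j]]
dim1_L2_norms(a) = [3.63, 6.28, 4.11, 1.25, 4.59]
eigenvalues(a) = [(-3.02+3.43j), (-3.02-3.43j), (1.68+0j), (-1.59+1.87j), (-1.59-1.87j)]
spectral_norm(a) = 6.70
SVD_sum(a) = [[-0.30, 0.21, -0.23, 0.25, -0.06], [3.68, -2.5, 2.76, -2.99, 0.67], [-0.98, 0.67, -0.74, 0.8, -0.18], [0.17, -0.11, 0.13, -0.14, 0.03], [-1.36, 0.93, -1.02, 1.11, -0.25]] + [[-0.88, -0.38, 1.34, 0.51, 0.18], [0.37, 0.16, -0.56, -0.21, -0.08], [-0.96, -0.41, 1.46, 0.55, 0.20], [-0.21, -0.09, 0.32, 0.12, 0.04], [1.85, 0.79, -2.81, -1.06, -0.38]] + [[-0.12,  0.21,  0.09,  -0.26,  -0.10], [0.42,  -0.72,  -0.31,  0.90,  0.35], [1.04,  -1.78,  -0.78,  2.23,  0.86], [-0.32,  0.56,  0.24,  -0.70,  -0.27], [0.36,  -0.62,  -0.27,  0.78,  0.3]] + [[-1.52, -2.15, -1.08, -1.18, -0.54], [-0.31, -0.44, -0.22, -0.24, -0.11], [0.14, 0.20, 0.10, 0.11, 0.05], [-0.06, -0.08, -0.04, -0.05, -0.02], [-0.6, -0.85, -0.43, -0.47, -0.21]] + [[-0.01, 0.01, -0.01, -0.01, 0.05], [0.01, -0.0, 0.00, 0.01, -0.03], [0.02, -0.01, 0.01, 0.03, -0.10], [0.1, -0.05, 0.07, 0.12, -0.47], [0.02, -0.01, 0.01, 0.02, -0.08]]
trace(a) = -7.54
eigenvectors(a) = [[(-0.01-0.43j), -0.01+0.43j, (0.08+0j), 0.13-0.28j, 0.13+0.28j],  [-0.77+0.00j, -0.77-0.00j, (-0.09+0j), -0.17+0.14j, (-0.17-0.14j)],  [-0.16-0.28j, (-0.16+0.28j), (0.44+0j), (-0.17+0.31j), -0.17-0.31j],  [(0.08+0.06j), 0.08-0.06j, 0.36+0.00j, 0.07-0.23j, 0.07+0.23j],  [0.15-0.27j, 0.15+0.27j, (-0.81+0j), -0.82+0.00j, -0.82-0.00j]]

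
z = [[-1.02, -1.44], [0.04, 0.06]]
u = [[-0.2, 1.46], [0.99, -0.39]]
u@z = [[0.26, 0.38],[-1.03, -1.45]]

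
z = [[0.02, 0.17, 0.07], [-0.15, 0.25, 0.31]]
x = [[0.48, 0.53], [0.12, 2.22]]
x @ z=[[-0.07, 0.21, 0.2],[-0.33, 0.58, 0.7]]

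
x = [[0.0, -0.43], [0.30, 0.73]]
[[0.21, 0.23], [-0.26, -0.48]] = x @ [[0.31, -0.27], [-0.49, -0.54]]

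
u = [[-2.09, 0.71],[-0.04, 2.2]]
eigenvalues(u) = [-2.08, 2.19]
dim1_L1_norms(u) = [2.8, 2.24]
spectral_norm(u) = 2.55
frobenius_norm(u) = 3.12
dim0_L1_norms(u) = [2.13, 2.91]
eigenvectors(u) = [[-1.0, -0.16], [-0.01, -0.99]]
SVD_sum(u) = [[-1.07, 1.46],[-1.06, 1.44]] + [[-1.02, -0.75], [1.02, 0.76]]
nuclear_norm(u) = 4.34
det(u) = -4.57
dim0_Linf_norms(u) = [2.09, 2.2]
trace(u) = 0.11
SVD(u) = [[0.71, 0.7],  [0.7, -0.71]] @ diag([2.550013945941477, 1.7919901996115881]) @ [[-0.59, 0.80],[-0.80, -0.59]]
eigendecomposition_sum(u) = [[-2.09, 0.35], [-0.02, 0.0]] + [[-0.00, 0.36], [-0.02, 2.2]]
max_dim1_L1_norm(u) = 2.8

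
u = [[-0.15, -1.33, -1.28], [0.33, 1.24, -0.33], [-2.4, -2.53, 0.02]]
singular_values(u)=[3.85, 1.44, 0.66]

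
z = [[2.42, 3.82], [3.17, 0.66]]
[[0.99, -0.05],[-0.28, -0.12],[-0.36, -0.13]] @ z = [[2.24, 3.75],  [-1.06, -1.15],  [-1.28, -1.46]]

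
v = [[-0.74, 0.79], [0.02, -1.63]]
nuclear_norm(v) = 2.49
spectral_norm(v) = 1.85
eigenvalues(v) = [-0.72, -1.65]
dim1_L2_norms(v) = [1.08, 1.63]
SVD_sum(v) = [[-0.2, 0.91], [0.34, -1.56]] + [[-0.54, -0.12], [-0.32, -0.07]]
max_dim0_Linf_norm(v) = 1.63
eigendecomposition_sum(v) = [[-0.71, -0.62], [-0.02, -0.01]] + [[-0.03, 1.41], [0.04, -1.62]]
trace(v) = -2.37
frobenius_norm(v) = 1.96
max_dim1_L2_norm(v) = 1.63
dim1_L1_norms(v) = [1.53, 1.65]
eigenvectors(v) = [[1.0,-0.66], [0.02,0.75]]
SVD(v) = [[-0.50, 0.86], [0.86, 0.5]] @ diag([1.8476794231982359, 0.6442676067363895]) @ [[0.21, -0.98], [-0.98, -0.21]]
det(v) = 1.19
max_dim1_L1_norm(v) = 1.65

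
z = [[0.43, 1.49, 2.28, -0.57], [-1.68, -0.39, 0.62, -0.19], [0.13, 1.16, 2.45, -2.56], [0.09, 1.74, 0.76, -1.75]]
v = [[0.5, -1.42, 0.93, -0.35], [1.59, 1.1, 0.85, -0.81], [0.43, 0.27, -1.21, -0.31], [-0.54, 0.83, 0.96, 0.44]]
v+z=[[0.93,0.07,3.21,-0.92], [-0.09,0.71,1.47,-1.00], [0.56,1.43,1.24,-2.87], [-0.45,2.57,1.72,-1.31]]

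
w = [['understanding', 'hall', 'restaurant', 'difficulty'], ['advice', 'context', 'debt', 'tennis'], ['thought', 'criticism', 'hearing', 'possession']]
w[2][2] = 'hearing'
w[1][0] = 'advice'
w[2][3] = 'possession'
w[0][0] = 'understanding'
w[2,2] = 'hearing'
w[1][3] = 'tennis'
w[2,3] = 'possession'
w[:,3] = ['difficulty', 'tennis', 'possession']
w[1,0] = 'advice'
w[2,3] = 'possession'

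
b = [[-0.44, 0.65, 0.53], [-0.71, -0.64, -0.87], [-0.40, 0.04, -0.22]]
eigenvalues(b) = [(-0.6+0.87j), (-0.6-0.87j), (-0.09+0j)]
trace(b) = -1.30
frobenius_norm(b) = 1.67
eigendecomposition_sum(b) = [[(-0.22+0.43j), 0.33+0.16j, (0.25+0.35j)],[(-0.34-0.4j), (-0.31+0.27j), -0.47+0.11j],[(-0.21+0.01j), 0.01+0.16j, (-0.08+0.17j)]] + [[-0.22-0.43j,0.33-0.16j,(0.25-0.35j)],[(-0.34+0.4j),(-0.31-0.27j),-0.47-0.11j],[(-0.21-0.01j),0.01-0.16j,(-0.08-0.17j)]] + [[-0.01-0.00j, -0.01+0.00j, 0.03+0.00j], [(-0.02-0j), (-0.02+0j), 0.06+0.00j], [0.02+0.00j, 0.02-0.00j, -0.06-0.00j]]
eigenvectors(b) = [[(-0.25-0.59j),(-0.25+0.59j),-0.28+0.00j],[(0.71+0j),0.71-0.00j,-0.69+0.00j],[(0.17-0.22j),(0.17+0.22j),(0.66+0j)]]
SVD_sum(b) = [[0.22, 0.35, 0.44], [-0.46, -0.74, -0.92], [-0.10, -0.16, -0.20]] + [[-0.65, 0.32, 0.07], [-0.24, 0.12, 0.03], [-0.32, 0.15, 0.04]] + [[-0.01, -0.02, 0.02], [-0.01, -0.02, 0.02], [0.02, 0.05, -0.05]]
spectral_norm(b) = 1.43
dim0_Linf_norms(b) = [0.71, 0.65, 0.87]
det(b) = -0.10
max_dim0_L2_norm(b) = 1.04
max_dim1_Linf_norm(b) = 0.87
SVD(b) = [[0.42, 0.85, -0.3],[-0.88, 0.32, -0.34],[-0.2, 0.41, 0.89]] @ diag([1.4284767422865254, 0.8543335810503577, 0.08466598511885959]) @ [[0.37, 0.58, 0.73], [-0.9, 0.43, 0.1], [0.25, 0.69, -0.68]]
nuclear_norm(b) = 2.37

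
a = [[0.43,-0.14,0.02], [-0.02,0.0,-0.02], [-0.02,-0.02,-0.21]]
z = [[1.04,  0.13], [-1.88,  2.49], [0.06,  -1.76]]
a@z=[[0.71, -0.33],[-0.02, 0.03],[0.00, 0.32]]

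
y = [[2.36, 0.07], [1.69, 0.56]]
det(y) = 1.20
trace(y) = 2.92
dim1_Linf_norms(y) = [2.36, 1.69]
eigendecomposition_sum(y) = [[2.34, 0.09],[2.13, 0.08]] + [[0.02, -0.02], [-0.44, 0.48]]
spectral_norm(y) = 2.93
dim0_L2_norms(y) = [2.9, 0.56]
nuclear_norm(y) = 3.34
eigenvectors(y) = [[0.74, -0.04],[0.67, 1.0]]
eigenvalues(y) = [2.42, 0.5]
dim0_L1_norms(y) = [4.05, 0.63]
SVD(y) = [[-0.80, -0.6], [-0.60, 0.8]] @ diag([2.9283701981116717, 0.41091116170214237]) @ [[-0.99,-0.13],[-0.13,0.99]]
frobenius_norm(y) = 2.96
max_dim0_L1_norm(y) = 4.05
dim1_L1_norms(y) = [2.43, 2.25]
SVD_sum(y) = [[2.33, 0.31], [1.73, 0.23]] + [[0.03,  -0.24], [-0.04,  0.33]]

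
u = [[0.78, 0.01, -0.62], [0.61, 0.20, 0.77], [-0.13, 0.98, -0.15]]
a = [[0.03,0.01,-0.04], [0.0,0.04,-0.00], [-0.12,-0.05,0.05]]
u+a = [[0.81, 0.02, -0.66],[0.61, 0.24, 0.77],[-0.25, 0.93, -0.10]]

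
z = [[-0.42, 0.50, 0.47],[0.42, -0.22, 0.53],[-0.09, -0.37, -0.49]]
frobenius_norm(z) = 1.24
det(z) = -0.13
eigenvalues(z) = [(-0.79+0j), (-0.17+0.37j), (-0.17-0.37j)]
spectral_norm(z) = 0.97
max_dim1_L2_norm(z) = 0.8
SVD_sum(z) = [[-0.12,0.42,0.59], [-0.04,0.13,0.19], [0.1,-0.34,-0.47]] + [[-0.24,0.14,-0.15], [0.50,-0.3,0.32], [-0.1,0.06,-0.06]] + [[-0.06,  -0.06,  0.03], [-0.04,  -0.05,  0.02], [-0.09,  -0.10,  0.05]]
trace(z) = -1.13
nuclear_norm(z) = 1.90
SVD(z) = [[-0.76,0.42,0.50], [-0.24,-0.89,0.39], [0.61,0.18,0.77]] @ diag([0.9690898763403256, 0.7528323697342808, 0.17946652795148074]) @ [[0.17,-0.57,-0.81], [-0.75,0.45,-0.48], [-0.64,-0.69,0.35]]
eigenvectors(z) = [[(0.88+0j), -0.54-0.00j, (-0.54+0j)], [-0.41+0.00j, (-0.62+0j), -0.62-0.00j], [-0.25+0.00j, (0.37-0.43j), 0.37+0.43j]]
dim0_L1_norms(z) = [0.93, 1.09, 1.49]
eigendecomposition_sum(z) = [[-0.56+0.00j, 0.49-0.00j, 0j], [(0.26-0j), (-0.23+0j), (-0-0j)], [0.16-0.00j, -0.14+0.00j, -0.00-0.00j]] + [[0.07+0.10j, 0.00+0.14j, 0.23+0.11j], [0.08+0.11j, 0.01+0.16j, (0.27+0.12j)], [-0.12-0.01j, (-0.12-0.09j), -0.24+0.11j]] + [[0.07-0.10j, 0.00-0.14j, 0.23-0.11j], [0.08-0.11j, 0.01-0.16j, (0.27-0.12j)], [-0.12+0.01j, (-0.12+0.09j), (-0.24-0.11j)]]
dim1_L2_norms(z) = [0.8, 0.71, 0.62]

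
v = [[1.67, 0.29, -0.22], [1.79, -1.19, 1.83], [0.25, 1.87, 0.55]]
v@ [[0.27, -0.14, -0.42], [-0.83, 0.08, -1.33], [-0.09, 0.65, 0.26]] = [[0.23, -0.35, -1.14], [1.31, 0.84, 1.31], [-1.53, 0.47, -2.45]]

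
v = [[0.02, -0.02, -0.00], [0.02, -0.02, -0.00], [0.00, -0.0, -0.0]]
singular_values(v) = [0.04, 0.0, -0.0]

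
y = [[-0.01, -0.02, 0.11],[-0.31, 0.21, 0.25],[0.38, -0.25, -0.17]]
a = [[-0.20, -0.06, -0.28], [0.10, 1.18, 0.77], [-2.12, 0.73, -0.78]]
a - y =[[-0.19, -0.04, -0.39], [0.41, 0.97, 0.52], [-2.50, 0.98, -0.61]]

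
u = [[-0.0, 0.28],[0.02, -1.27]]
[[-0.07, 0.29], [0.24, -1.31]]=u @[[-3.30, 0.3],[-0.24, 1.04]]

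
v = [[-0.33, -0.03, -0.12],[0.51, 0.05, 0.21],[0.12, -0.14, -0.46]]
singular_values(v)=[0.66, 0.48, 0.0]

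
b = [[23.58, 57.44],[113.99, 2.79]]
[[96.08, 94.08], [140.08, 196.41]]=b@[[1.2, 1.7], [1.18, 0.94]]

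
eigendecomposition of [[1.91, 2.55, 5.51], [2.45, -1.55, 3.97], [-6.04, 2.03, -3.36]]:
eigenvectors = [[(0.69+0j), (0.69-0j), (0.21+0j)], [0.39+0.12j, (0.39-0.12j), (0.78+0j)], [(-0.36+0.47j), -0.36-0.47j, -0.59+0.00j]]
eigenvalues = [(0.43+4.23j), (0.43-4.23j), (-3.86+0j)]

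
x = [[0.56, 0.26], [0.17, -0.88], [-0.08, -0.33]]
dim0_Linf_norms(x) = [0.56, 0.88]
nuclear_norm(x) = 1.57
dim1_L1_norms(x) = [0.82, 1.05, 0.41]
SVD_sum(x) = [[0.01, 0.28], [-0.03, -0.87], [-0.01, -0.33]] + [[0.55, -0.02], [0.20, -0.01], [-0.07, 0.0]]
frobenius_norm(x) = 1.14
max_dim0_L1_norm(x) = 1.47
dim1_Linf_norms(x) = [0.56, 0.88, 0.33]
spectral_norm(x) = 0.98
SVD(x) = [[0.29, 0.93], [-0.89, 0.34], [-0.34, -0.11]] @ diag([0.9755677001444233, 0.5899725946473452]) @ [[0.04, 1.00],[1.00, -0.04]]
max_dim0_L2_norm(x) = 0.98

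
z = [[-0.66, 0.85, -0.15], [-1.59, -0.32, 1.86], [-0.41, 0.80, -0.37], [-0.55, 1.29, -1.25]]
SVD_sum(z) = [[0.09, 0.13, -0.25],[-0.68, -0.98, 1.85],[0.17, 0.24, -0.45],[0.45, 0.65, -1.22]] + [[-0.82, 0.64, 0.04],  [-0.88, 0.69, 0.04],  [-0.63, 0.49, 0.03],  [-0.93, 0.73, 0.04]] + [[0.06, 0.08, 0.07],[-0.02, -0.03, -0.02],[0.05, 0.07, 0.06],[-0.07, -0.09, -0.07]]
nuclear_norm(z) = 5.01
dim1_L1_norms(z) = [1.66, 3.77, 1.58, 3.09]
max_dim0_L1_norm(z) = 3.63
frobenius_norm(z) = 3.43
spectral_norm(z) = 2.71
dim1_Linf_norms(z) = [0.85, 1.86, 0.8, 1.29]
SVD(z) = [[0.11, 0.50, -0.57], [-0.81, 0.54, 0.22], [0.20, 0.38, -0.48], [0.54, 0.57, 0.63]] @ diag([2.706618341332404, 2.09162244806616, 0.21007781679358514]) @ [[0.31, 0.45, -0.84], [-0.79, 0.62, 0.03], [-0.53, -0.65, -0.54]]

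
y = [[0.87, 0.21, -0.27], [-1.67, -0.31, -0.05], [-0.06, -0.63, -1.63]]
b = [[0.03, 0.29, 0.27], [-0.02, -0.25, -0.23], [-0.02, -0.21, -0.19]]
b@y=[[-0.47, -0.25, -0.46], [0.41, 0.22, 0.39], [0.34, 0.18, 0.33]]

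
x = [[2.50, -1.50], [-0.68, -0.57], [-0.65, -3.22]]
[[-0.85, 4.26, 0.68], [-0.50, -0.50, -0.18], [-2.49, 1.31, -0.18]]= x @[[0.11, 1.30, 0.27], [0.75, -0.67, 0.00]]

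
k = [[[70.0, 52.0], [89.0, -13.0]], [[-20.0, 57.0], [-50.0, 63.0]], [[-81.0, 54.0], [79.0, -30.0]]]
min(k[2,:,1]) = -30.0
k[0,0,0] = 70.0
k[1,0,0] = -20.0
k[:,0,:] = [[70.0, 52.0], [-20.0, 57.0], [-81.0, 54.0]]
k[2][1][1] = -30.0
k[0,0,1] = 52.0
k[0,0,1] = 52.0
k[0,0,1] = 52.0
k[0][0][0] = 70.0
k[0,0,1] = 52.0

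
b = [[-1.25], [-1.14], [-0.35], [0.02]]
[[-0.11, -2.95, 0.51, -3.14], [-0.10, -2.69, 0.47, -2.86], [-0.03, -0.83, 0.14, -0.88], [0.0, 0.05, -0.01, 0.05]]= b @ [[0.09, 2.36, -0.41, 2.51]]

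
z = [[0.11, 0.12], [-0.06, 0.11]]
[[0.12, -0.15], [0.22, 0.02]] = z @[[-0.71, -0.99], [1.64, -0.37]]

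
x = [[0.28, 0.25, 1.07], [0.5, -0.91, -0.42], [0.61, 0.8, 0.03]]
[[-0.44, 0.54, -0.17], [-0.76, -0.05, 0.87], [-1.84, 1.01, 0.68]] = x@[[-2.29,0.96,1.23], [-0.57,0.52,-0.07], [0.32,0.13,-0.46]]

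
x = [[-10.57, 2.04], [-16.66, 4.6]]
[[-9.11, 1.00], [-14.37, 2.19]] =x @ [[0.86, -0.01], [-0.01, 0.44]]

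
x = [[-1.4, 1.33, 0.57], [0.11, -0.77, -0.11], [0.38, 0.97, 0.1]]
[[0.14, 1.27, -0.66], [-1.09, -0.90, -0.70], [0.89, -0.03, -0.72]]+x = [[-1.26,2.6,-0.09], [-0.98,-1.67,-0.81], [1.27,0.94,-0.62]]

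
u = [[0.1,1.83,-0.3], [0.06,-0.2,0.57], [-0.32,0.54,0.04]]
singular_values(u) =[1.95, 0.54, 0.34]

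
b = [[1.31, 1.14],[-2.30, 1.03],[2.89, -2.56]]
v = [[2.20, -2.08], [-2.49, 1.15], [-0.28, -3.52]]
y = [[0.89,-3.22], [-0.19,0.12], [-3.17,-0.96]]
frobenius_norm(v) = 5.40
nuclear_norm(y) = 6.66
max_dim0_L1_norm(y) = 4.3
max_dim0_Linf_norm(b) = 2.89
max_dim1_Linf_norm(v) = 3.52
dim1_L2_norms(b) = [1.74, 2.52, 3.86]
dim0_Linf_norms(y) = [3.17, 3.22]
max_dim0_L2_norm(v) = 4.25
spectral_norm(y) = 3.37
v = y + b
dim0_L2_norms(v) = [3.33, 4.25]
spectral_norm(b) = 4.58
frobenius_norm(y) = 4.71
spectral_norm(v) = 4.68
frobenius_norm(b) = 4.93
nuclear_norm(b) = 6.39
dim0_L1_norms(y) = [4.25, 4.3]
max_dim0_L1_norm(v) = 6.75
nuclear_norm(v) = 7.37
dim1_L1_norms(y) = [4.11, 0.31, 4.13]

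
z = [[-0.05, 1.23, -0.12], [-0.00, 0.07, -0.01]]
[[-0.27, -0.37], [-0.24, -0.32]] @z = [[0.01, -0.36, 0.04], [0.01, -0.32, 0.03]]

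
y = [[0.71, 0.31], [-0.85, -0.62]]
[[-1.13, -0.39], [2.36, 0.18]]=y@[[0.17, -1.07], [-4.04, 1.18]]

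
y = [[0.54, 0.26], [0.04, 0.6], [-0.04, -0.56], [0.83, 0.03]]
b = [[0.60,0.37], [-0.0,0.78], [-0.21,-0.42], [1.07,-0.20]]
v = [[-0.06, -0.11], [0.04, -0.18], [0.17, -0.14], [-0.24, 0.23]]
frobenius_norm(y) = 1.31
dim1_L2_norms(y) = [0.6, 0.6, 0.56, 0.83]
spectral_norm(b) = 1.25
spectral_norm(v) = 0.43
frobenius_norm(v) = 0.46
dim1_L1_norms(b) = [0.97, 0.78, 0.63, 1.27]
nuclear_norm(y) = 1.84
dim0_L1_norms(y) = [1.45, 1.45]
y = v + b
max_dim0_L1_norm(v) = 0.66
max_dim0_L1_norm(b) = 1.88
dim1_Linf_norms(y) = [0.54, 0.6, 0.56, 0.83]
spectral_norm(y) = 1.05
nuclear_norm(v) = 0.58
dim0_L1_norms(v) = [0.51, 0.66]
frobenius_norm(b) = 1.58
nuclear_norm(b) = 2.22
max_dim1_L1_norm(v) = 0.47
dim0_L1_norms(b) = [1.88, 1.77]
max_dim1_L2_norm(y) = 0.83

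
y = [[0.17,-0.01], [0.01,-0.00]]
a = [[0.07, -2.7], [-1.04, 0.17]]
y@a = [[0.02, -0.46], [0.00, -0.03]]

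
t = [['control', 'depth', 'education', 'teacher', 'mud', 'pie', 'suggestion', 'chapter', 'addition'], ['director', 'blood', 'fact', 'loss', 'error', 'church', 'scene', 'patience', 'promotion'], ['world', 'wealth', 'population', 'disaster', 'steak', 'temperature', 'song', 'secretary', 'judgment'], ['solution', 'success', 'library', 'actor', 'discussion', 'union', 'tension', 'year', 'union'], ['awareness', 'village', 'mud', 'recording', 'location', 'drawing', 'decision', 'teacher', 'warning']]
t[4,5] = 'drawing'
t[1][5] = 'church'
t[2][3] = 'disaster'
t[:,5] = ['pie', 'church', 'temperature', 'union', 'drawing']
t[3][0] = 'solution'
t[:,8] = ['addition', 'promotion', 'judgment', 'union', 'warning']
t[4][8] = 'warning'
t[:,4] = ['mud', 'error', 'steak', 'discussion', 'location']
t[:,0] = ['control', 'director', 'world', 'solution', 'awareness']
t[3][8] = 'union'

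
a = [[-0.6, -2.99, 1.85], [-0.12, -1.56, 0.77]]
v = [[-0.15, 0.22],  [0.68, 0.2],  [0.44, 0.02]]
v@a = [[0.06, 0.11, -0.11], [-0.43, -2.35, 1.41], [-0.27, -1.35, 0.83]]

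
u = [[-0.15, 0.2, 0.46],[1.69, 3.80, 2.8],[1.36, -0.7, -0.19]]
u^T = [[-0.15, 1.69, 1.36],[0.2, 3.8, -0.7],[0.46, 2.80, -0.19]]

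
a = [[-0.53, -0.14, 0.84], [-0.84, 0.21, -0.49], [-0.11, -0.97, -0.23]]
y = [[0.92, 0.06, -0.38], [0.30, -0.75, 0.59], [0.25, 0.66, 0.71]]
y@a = [[-0.5,0.25,0.83], [0.41,-0.77,0.48], [-0.76,-0.59,-0.28]]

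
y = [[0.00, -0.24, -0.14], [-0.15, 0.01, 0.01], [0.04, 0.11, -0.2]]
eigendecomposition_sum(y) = [[(0.09-0j), (-0.14-0j), (-0.04+0j)], [-0.07+0.00j, 0.11+0.00j, (0.03+0j)], [(-0.01+0j), (0.02+0j), 0.00+0.00j]] + [[-0.05+0.04j, -0.05+0.06j, -0.05-0.07j], [(-0.04+0.01j), -0.05+0.02j, (-0.01-0.06j)], [(0.03+0.07j), 0.05+0.08j, (-0.1+0.03j)]] + [[-0.05-0.04j, -0.05-0.06j, -0.05+0.07j], [(-0.04-0.01j), (-0.05-0.02j), -0.01+0.06j], [0.03-0.07j, (0.05-0.08j), (-0.1-0.03j)]]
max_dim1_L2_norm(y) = 0.28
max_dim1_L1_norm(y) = 0.38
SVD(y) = [[-0.99, -0.10, 0.06], [0.08, -0.20, 0.98], [-0.09, 0.98, 0.2]] @ diag([0.27865695889363057, 0.2343528121616851, 0.14501399481451202]) @ [[-0.06, 0.82, 0.57], [0.29, 0.56, -0.78], [-0.95, 0.12, -0.27]]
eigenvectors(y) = [[0.78+0.00j,-0.20-0.55j,(-0.2+0.55j)], [(-0.61+0j),0.05-0.38j,(0.05+0.38j)], [(-0.09+0j),(-0.72+0j),-0.72-0.00j]]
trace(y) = -0.19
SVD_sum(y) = [[0.02, -0.23, -0.16],  [-0.00, 0.02, 0.01],  [0.00, -0.02, -0.01]] + [[-0.01, -0.01, 0.02], [-0.01, -0.03, 0.04], [0.07, 0.13, -0.18]] + [[-0.01,0.0,-0.0], [-0.14,0.02,-0.04], [-0.03,0.0,-0.01]]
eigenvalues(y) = [(0.2+0j), (-0.2+0.09j), (-0.2-0.09j)]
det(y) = 0.01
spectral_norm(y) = 0.28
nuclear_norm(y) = 0.66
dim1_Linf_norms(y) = [0.24, 0.15, 0.2]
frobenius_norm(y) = 0.39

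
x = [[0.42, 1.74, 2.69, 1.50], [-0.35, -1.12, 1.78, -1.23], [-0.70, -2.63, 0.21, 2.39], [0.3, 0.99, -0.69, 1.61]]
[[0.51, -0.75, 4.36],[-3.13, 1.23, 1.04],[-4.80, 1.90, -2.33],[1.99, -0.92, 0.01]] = x @ [[-0.56, -0.05, 0.95], [1.80, -0.72, 0.64], [-0.82, 0.21, 1.11], [-0.12, -0.03, -0.09]]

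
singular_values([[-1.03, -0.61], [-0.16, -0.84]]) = [1.36, 0.57]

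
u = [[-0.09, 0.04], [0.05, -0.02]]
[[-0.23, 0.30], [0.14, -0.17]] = u @ [[4.45,  -3.02],[4.15,  0.81]]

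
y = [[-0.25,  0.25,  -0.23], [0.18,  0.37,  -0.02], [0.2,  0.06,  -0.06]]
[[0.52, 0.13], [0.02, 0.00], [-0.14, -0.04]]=y @ [[-1.04, -0.26], [0.52, 0.13], [-0.58, -0.15]]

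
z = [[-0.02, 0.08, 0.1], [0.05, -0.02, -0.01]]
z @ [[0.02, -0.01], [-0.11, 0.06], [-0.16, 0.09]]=[[-0.03, 0.01], [0.00, -0.00]]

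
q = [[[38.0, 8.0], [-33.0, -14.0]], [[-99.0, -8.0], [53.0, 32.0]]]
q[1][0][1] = -8.0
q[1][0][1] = -8.0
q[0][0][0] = 38.0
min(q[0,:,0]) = -33.0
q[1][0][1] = -8.0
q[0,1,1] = -14.0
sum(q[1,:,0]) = -46.0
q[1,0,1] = -8.0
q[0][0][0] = 38.0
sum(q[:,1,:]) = 38.0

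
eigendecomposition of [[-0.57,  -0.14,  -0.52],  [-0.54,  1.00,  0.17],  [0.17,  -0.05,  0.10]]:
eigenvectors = [[-0.07, 0.91, -0.55], [1.0, 0.35, -0.42], [-0.07, -0.23, 0.72]]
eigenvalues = [1.02, -0.49, -0.0]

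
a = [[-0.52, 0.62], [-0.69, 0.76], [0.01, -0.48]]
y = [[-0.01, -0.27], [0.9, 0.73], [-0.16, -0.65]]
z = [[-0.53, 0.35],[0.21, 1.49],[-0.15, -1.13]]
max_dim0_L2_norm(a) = 1.09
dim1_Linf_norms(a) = [0.62, 0.76, 0.48]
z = a + y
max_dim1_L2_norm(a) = 1.03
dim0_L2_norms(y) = [0.91, 1.01]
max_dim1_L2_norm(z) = 1.5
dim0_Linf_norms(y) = [0.9, 0.73]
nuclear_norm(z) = 2.48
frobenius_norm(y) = 1.37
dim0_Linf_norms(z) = [0.53, 1.49]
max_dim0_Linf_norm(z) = 1.49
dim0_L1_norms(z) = [0.89, 2.97]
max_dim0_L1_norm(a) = 1.86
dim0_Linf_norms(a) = [0.69, 0.76]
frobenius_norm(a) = 1.39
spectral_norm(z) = 1.91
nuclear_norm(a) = 1.66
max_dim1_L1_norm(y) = 1.63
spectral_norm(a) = 1.36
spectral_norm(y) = 1.30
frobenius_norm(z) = 1.99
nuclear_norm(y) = 1.71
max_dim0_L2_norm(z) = 1.9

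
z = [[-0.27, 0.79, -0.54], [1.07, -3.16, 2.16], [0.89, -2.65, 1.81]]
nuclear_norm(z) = 5.29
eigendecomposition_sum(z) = [[-0.27-0.00j, (0.79-0j), (-0.54-0j)], [(1.08+0j), (-3.16+0j), (2.16+0j)], [0.91+0.00j, -2.65+0.00j, (1.81+0j)]] + [[0.00+0.00j, (-0+0j), -0j],[-0.01-0.00j, (-0-0j), -0.00+0.00j],[(-0.01-0j), (-0-0j), (-0+0j)]] + [[0.00-0.00j, (-0-0j), 0.00+0.00j],[-0.01+0.00j, (-0+0j), -0.00-0.00j],[(-0.01+0j), (-0+0j), -0.00-0.00j]]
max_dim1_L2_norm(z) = 3.97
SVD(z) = [[-0.19,0.51,0.84], [0.75,-0.48,0.45], [0.63,0.72,-0.29]] @ diag([5.279712267618262, 0.006185280947389911, 0.00033683948845858886]) @ [[0.27, -0.80, 0.54], [-0.95, -0.30, 0.04], [-0.13, 0.53, 0.84]]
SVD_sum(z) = [[-0.27, 0.79, -0.54], [1.07, -3.16, 2.16], [0.89, -2.65, 1.81]] + [[-0.0, -0.00, 0.0], [0.0, 0.00, -0.00], [-0.00, -0.0, 0.00]] + [[-0.0, 0.0, 0.00],[-0.00, 0.00, 0.0],[0.00, -0.0, -0.00]]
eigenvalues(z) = [(-1.62+0j), (-0+0j), (-0-0j)]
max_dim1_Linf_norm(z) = 3.16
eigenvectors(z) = [[(-0.19+0j), (-0.08-0.11j), (-0.08+0.11j)],[0.75+0.00j, (0.54-0.04j), 0.54+0.04j],[0.63+0.00j, (0.83+0j), (0.83-0j)]]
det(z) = -0.00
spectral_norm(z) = 5.28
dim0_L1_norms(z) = [2.23, 6.6, 4.51]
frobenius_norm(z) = 5.28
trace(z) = -1.62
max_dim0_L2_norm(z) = 4.2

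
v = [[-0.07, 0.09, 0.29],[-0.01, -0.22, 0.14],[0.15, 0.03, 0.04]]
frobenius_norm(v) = 0.44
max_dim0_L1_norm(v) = 0.47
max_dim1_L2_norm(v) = 0.31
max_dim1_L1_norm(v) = 0.45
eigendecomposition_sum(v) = [[(0.08-0j),(0.03+0j),(0.15+0j)], [0.02-0.00j,(0.01+0j),0.04+0.00j], [(0.07-0j),0.02+0.00j,(0.13+0j)]] + [[-0.07+0.03j, 0.03+0.07j, (0.07-0.05j)], [(-0.02-0.11j), (-0.11+0.02j), 0.05+0.12j], [(0.04+0.01j), -0.04j, (-0.05+0.01j)]] + [[-0.07-0.03j, 0.03-0.07j, 0.07+0.05j],[-0.02+0.11j, (-0.11-0.02j), (0.05-0.12j)],[(0.04-0.01j), 0.04j, -0.05-0.01j]]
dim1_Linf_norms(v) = [0.29, 0.22, 0.15]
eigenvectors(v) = [[(0.73+0j), -0.11-0.53j, (-0.11+0.53j)],[0.19+0.00j, 0.79+0.00j, (0.79-0j)],[0.66+0.00j, (-0.08+0.28j), (-0.08-0.28j)]]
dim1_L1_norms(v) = [0.45, 0.37, 0.22]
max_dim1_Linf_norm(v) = 0.29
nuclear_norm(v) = 0.72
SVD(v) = [[-0.88, 0.46, -0.08],[-0.47, -0.88, 0.1],[-0.03, 0.12, 0.99]] @ diag([0.3295295761111868, 0.23908436655668808, 0.15636151744009358]) @ [[0.19, 0.07, -0.98], [-0.02, 1.0, 0.07], [0.98, 0.01, 0.19]]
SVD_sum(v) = [[-0.06, -0.02, 0.29], [-0.03, -0.01, 0.15], [-0.0, -0.00, 0.01]] + [[-0.00,0.11,0.01], [0.00,-0.21,-0.01], [-0.0,0.03,0.0]] + [[-0.01,-0.00,-0.0], [0.01,0.0,0.0], [0.15,0.0,0.03]]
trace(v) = -0.25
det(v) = 0.01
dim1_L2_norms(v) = [0.31, 0.26, 0.16]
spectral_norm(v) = 0.33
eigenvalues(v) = [(0.22+0j), (-0.23+0.06j), (-0.23-0.06j)]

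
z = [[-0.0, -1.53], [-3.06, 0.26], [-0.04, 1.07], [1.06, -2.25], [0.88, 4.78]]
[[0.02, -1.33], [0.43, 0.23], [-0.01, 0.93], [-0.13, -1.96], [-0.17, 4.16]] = z @ [[-0.14, -0.00], [-0.01, 0.87]]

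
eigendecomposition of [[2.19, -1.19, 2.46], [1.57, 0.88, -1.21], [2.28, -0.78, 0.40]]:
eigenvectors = [[0.30, -0.81, -0.40], [-0.63, -0.24, -0.88], [-0.72, -0.54, -0.27]]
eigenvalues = [-1.23, 3.48, 1.22]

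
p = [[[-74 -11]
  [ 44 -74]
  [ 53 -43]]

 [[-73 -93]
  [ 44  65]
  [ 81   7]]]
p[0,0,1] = -11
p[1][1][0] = 44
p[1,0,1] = -93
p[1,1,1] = 65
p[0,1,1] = -74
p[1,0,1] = -93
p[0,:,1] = [-11, -74, -43]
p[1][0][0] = -73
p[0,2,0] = 53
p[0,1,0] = 44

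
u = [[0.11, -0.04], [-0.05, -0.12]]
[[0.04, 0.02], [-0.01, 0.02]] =u @ [[0.33, 0.09], [-0.09, -0.17]]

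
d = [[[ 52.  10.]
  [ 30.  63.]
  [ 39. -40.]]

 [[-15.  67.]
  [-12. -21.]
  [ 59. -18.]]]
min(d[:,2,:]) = -40.0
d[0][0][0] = 52.0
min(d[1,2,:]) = -18.0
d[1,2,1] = -18.0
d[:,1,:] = [[30.0, 63.0], [-12.0, -21.0]]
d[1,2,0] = 59.0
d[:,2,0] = [39.0, 59.0]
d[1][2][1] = -18.0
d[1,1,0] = -12.0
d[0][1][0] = 30.0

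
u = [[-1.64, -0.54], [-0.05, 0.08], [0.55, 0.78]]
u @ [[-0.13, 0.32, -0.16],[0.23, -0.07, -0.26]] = [[0.09, -0.49, 0.40], [0.02, -0.02, -0.01], [0.11, 0.12, -0.29]]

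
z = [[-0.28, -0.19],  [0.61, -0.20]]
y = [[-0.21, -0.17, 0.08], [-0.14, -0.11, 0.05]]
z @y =[[0.09, 0.07, -0.03],[-0.1, -0.08, 0.04]]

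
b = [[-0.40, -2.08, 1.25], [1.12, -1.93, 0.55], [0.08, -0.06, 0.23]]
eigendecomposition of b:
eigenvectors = [[(-0.8+0j),-0.80-0.00j,0.36+0.00j], [(-0.29+0.52j),(-0.29-0.52j),0.40+0.00j], [(0.01+0.03j),(0.01-0.03j),(0.84+0j)]]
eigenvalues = [(-1.17+1.3j), (-1.17-1.3j), (0.24+0j)]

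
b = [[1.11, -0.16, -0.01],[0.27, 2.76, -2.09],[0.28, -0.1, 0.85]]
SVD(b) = [[0.02,0.95,-0.32], [-0.99,0.07,0.16], [0.17,0.31,0.94]] @ diag([3.5211682059076375, 1.1631802603451251, 0.6129324168688018]) @ [[-0.06, -0.78, 0.63], [1.0, 0.0, 0.1], [-0.08, 0.63, 0.77]]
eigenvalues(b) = [(0.93+0.13j), (0.93-0.13j), (2.87+0j)]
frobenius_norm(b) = 3.76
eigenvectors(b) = [[(-0.39-0.28j),(-0.39+0.28j),0.09+0.00j], [(-0.63+0j),(-0.63-0j),(-0.99+0j)], [-0.61+0.00j,(-0.61-0j),0.06+0.00j]]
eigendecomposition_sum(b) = [[0.55-0.59j, 0.04-0.01j, (-0.13+0.65j)], [0.15-1.06j, (0.04-0.05j), (0.35+0.8j)], [(0.14-1.01j), (0.03-0.04j), (0.34+0.77j)]] + [[(0.55+0.59j), (0.04+0.01j), -0.13-0.65j], [(0.15+1.06j), 0.04+0.05j, (0.35-0.8j)], [(0.14+1.01j), 0.03+0.04j, 0.34-0.77j]] + [[0j,-0.24-0.00j,(0.25-0j)], [(-0.03-0j),2.69+0.00j,-2.79+0.00j], [0.00+0.00j,(-0.17-0j),0.17-0.00j]]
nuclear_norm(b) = 5.30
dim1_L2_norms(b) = [1.12, 3.47, 0.9]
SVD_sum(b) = [[-0.00,-0.04,0.03], [0.2,2.70,-2.17], [-0.03,-0.46,0.37]] + [[1.1, 0.0, 0.11], [0.08, 0.0, 0.01], [0.36, 0.0, 0.03]] + [[0.01, -0.12, -0.15], [-0.01, 0.06, 0.07], [-0.04, 0.36, 0.44]]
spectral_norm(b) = 3.52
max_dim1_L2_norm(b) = 3.47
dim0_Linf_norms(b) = [1.11, 2.76, 2.09]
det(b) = 2.51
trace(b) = 4.72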